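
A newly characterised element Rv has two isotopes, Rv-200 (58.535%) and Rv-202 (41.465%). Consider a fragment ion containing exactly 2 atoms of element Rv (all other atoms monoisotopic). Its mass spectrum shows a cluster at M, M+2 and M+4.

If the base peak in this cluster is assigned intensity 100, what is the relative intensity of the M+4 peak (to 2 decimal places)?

35.42

Binomial terms of (0.58535 + 0.41465)^2: M 0.3426, M+2 0.4854, M+4 0.1719 → M+2 is the base peak.
P(M+2) = C(2,1) × 0.58535^1 × 0.41465^1 = 2 × 0.58535 × 0.41465 = 0.485431 (base)
P(M+4) = C(2,2) × 0.58535^0 × 0.41465^2 = 1 × 1.0000 × 0.17193462 = 0.171935
Relative intensity = 0.171935 / 0.485431 × 100 = 35.42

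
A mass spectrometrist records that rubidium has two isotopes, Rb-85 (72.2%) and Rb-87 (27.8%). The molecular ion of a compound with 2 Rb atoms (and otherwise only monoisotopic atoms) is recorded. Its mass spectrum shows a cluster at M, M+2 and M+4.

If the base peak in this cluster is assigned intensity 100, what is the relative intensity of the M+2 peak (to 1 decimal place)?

77.0

Binomial terms of (0.722 + 0.278)^2: M 0.5213, M+2 0.4014, M+4 0.0773 → M is the base peak.
P(M) = C(2,0) × 0.722^2 × 0.278^0 = 1 × 0.521284 × 1.0000 = 0.521284 (base)
P(M+2) = C(2,1) × 0.722^1 × 0.278^1 = 2 × 0.7220 × 0.2780 = 0.401432
Relative intensity = 0.401432 / 0.521284 × 100 = 77.0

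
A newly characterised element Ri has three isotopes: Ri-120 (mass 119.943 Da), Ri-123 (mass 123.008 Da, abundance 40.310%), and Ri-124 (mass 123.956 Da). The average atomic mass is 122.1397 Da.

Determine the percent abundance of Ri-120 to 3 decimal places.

35.738%

The remaining 59.690% is split between Ri-120 (fraction x) and Ri-124 (fraction 0.59690 − x).
Substituting: 119.943x + 123.956(0.59690 − x) = 72.5551752
(119.943 − 123.956)x = -1.4341612  ⇒  x = 0.35738, y = 0.23952
Ri-120: 35.738%, Ri-124: 23.952%.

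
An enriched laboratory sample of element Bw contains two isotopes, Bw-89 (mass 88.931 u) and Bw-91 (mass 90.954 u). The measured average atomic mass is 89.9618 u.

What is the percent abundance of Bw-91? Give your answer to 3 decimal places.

Let x be the fractional abundance of Bw-89; then Bw-91 has abundance 1 − x.
88.931·x + 90.954·(1 − x) = 89.9618
(88.931 − 90.954)·x = 89.9618 − 90.954
x = -0.9922 / -2.023 = 0.49046 → 49.046% Bw-89, 50.954% Bw-91.

50.954%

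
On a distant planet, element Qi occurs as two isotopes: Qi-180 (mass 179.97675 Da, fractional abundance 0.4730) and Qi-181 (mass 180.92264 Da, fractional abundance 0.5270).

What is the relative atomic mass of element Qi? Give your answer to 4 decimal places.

180.4752 Da

Ar = Σ fᵢ·mᵢ = 0.4730 × 179.97675 + 0.5270 × 180.92264
= 85.129003 + 95.346231 = 180.475234 Da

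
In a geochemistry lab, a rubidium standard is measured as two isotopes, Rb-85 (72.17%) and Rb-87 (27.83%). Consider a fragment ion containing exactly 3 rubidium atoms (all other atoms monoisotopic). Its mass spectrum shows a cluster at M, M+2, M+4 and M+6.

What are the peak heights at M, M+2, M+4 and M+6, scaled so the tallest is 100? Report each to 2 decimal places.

86.44 : 100.00 : 38.56 : 4.96

The 3 Rb atoms are independent, so intensities follow the terms of (0.7217 + 0.2783)^3.
P(M) = 0.7217^3 = 0.375898
P(M+2) = 3 × 0.7217^2 × 0.2783^1 = 0.434858
P(M+4) = 3 × 0.7217^1 × 0.2783^2 = 0.167689
P(M+6) = 0.2783^3 = 0.021555
The M+2 peak is largest (0.434858); scaling to 100 gives 86.44 : 100.00 : 38.56 : 4.96.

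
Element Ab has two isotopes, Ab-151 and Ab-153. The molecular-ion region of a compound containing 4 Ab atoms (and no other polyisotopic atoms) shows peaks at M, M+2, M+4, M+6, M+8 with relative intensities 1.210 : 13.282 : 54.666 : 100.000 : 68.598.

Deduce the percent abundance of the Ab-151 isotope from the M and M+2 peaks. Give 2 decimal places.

26.71%

Write p for the Ab-151 fraction. I(M+2)/I(M) = [C(4,1)·p^3·(1−p)] / p^4 = 4·(1−p)/p = 13.282/1.210 = 10.9769
(1−p)/p = 10.9769/4 = 2.7442  ⇒  p = 1/(1 + 2.7442) = 0.2671
Ab-151: 26.71%, Ab-153: 73.29%.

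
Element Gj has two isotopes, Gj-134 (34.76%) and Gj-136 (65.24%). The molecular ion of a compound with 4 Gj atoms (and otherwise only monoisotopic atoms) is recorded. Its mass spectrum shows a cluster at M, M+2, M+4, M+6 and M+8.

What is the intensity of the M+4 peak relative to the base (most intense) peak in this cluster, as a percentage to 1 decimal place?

Binomial terms of (0.3476 + 0.6524)^4: M 0.0146, M+2 0.1096, M+4 0.3086, M+6 0.3861, M+8 0.1812 → M+6 is the base peak.
P(M+6) = C(4,3) × 0.3476^1 × 0.6524^3 = 4 × 0.3476 × 0.27767825 = 0.386084 (base)
P(M+4) = C(4,2) × 0.3476^2 × 0.6524^2 = 6 × 0.12082576 × 0.42562576 = 0.308559
Relative intensity = 0.308559 / 0.386084 × 100 = 79.9

79.9%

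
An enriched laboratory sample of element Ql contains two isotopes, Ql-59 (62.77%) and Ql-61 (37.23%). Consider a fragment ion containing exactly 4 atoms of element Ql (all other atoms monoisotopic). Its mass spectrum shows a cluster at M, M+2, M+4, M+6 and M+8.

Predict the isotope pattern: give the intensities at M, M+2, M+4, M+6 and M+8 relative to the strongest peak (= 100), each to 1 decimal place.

The 4 Ql atoms are independent, so intensities follow the terms of (0.6277 + 0.3723)^4.
P(M) = 0.6277^4 = 0.155242
P(M+2) = 4 × 0.6277^3 × 0.3723^1 = 0.368307
P(M+4) = 6 × 0.6277^2 × 0.3723^2 = 0.327674
P(M+6) = 4 × 0.6277^1 × 0.3723^3 = 0.129566
P(M+8) = 0.3723^4 = 0.019212
The M+2 peak is largest (0.368307); scaling to 100 gives 42.2 : 100.0 : 89.0 : 35.2 : 5.2.

42.2 : 100.0 : 89.0 : 35.2 : 5.2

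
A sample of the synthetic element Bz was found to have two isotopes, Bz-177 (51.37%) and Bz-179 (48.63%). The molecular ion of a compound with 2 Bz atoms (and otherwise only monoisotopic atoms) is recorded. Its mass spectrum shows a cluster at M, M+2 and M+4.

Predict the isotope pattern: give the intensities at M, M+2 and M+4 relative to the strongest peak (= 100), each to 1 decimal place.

The 2 Bz atoms are independent, so intensities follow the terms of (0.5137 + 0.4863)^2.
P(M) = 0.5137^2 = 0.263888
P(M+2) = 2 × 0.5137^1 × 0.4863^1 = 0.499625
P(M+4) = 0.4863^2 = 0.236488
The M+2 peak is largest (0.499625); scaling to 100 gives 52.8 : 100.0 : 47.3.

52.8 : 100.0 : 47.3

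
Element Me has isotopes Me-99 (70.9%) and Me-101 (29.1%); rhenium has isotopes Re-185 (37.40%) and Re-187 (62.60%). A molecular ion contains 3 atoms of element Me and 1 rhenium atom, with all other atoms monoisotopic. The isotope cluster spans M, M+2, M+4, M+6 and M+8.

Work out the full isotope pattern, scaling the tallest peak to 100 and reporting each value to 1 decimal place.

Element Me pattern (n=3): 0.35640083 : 0.43884051 : 0.18011649 : 0.02464217
Rhenium pattern (n=1): 0.3740 : 0.6260
Convolve the two distributions (both contribute in 2-u steps):
  M: 0.35640083×0.3740 = 0.133294
  M+2: 0.35640083×0.6260 + 0.43884051×0.3740 = 0.387233
  M+4: 0.43884051×0.6260 + 0.18011649×0.3740 = 0.342078
  M+6: 0.18011649×0.6260 + 0.02464217×0.3740 = 0.121969
  M+8: 0.02464217×0.6260 = 0.015426
Scale to base peak (0.387233) = 100: 34.4 : 100.0 : 88.3 : 31.5 : 4.0

34.4 : 100.0 : 88.3 : 31.5 : 4.0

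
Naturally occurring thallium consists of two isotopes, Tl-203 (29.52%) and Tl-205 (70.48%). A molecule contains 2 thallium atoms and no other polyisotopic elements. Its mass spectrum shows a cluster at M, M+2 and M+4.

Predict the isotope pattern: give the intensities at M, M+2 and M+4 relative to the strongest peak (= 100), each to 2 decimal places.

Expanding (0.2952 + 0.7048)^2:
P(M) = 0.2952^2 = 0.087143
P(M+2) = 2 × 0.2952^1 × 0.7048^1 = 0.416114
P(M+4) = 0.7048^2 = 0.496743
The M+4 peak is largest (0.496743); scaling to 100 gives 17.54 : 83.77 : 100.00.

17.54 : 83.77 : 100.00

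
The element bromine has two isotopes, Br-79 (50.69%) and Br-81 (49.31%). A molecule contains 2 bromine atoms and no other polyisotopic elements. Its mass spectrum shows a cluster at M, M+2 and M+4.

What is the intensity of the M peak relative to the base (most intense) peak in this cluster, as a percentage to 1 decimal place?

51.4%

Term probabilities: M 0.2569, M+2 0.4999, M+4 0.2431. Base peak = M+2.
P(M+2) = C(2,1) × 0.5069^1 × 0.4931^1 = 2 × 0.5069 × 0.4931 = 0.499905 (base)
P(M) = C(2,0) × 0.5069^2 × 0.4931^0 = 1 × 0.25694761 × 1.0000 = 0.256948
Relative intensity = 0.256948 / 0.499905 × 100 = 51.4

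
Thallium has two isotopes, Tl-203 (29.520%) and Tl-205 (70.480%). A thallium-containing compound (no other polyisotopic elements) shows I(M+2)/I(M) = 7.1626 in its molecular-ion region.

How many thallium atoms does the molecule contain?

With n Tl atoms, P(M+2)/P(M) = C(n,1)·p^(n−1)q / p^n = n·q/p = n · 0.70480/0.29520.
n = 7.1626 × 0.29520/0.70480 = 3.00 ≈ 3

3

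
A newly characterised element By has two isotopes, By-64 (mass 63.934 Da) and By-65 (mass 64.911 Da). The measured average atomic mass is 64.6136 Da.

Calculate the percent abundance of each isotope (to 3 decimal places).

With x = fraction of By-64 (so By-65 is 1 − x):
63.934·x + 64.911·(1 − x) = 64.6136
(63.934 − 64.911)·x = 64.6136 − 64.911
x = -0.2974 / -0.977 = 0.30440 → 30.440% By-64, 69.560% By-65.

By-64: 30.440%, By-65: 69.560%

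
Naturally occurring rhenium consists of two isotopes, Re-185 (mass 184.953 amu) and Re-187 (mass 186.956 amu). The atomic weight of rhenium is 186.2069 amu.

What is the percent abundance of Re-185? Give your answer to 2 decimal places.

Let x be the fractional abundance of Re-185; then Re-187 has abundance 1 − x.
184.953·x + 186.956·(1 − x) = 186.2069
(184.953 − 186.956)·x = 186.2069 − 186.956
x = -0.7491 / -2.003 = 0.37399 → 37.40% Re-185, 62.60% Re-187.

37.40%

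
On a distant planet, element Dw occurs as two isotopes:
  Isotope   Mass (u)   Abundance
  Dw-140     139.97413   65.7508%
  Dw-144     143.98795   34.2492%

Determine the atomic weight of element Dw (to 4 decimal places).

141.3488 u

Weight each isotope mass by its fractional abundance: 0.657508 × 139.97413 + 0.342492 × 143.98795
= 92.034110 + 49.314721 = 141.348831 u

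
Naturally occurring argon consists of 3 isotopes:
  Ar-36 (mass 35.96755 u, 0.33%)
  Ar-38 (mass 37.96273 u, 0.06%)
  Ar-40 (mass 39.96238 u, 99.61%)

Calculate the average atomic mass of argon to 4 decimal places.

39.9480 u

Weight each isotope mass by its fractional abundance: 0.0033 × 35.96755 + 0.0006 × 37.96273 + 0.9961 × 39.96238
= 0.118693 + 0.022778 + 39.806527 = 39.947998 u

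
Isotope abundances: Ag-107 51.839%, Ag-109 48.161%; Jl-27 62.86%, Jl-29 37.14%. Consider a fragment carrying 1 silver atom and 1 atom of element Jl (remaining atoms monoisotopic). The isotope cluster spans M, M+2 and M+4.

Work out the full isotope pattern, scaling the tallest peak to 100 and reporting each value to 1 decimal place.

Silver pattern (n=1): 0.51839 : 0.48161
Element Jl pattern (n=1): 0.6286 : 0.3714
Convolve the two distributions (both contribute in 2-u steps):
  M: 0.51839×0.6286 = 0.325860
  M+2: 0.51839×0.3714 + 0.48161×0.6286 = 0.495270
  M+4: 0.48161×0.3714 = 0.178870
Scale to base peak (0.495270) = 100: 65.8 : 100.0 : 36.1

65.8 : 100.0 : 36.1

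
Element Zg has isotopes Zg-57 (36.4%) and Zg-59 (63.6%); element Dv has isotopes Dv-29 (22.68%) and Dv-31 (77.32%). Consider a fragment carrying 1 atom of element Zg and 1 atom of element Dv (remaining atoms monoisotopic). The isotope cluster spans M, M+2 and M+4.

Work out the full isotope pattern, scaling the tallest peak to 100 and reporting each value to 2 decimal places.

Element Zg pattern (n=1): 0.3640 : 0.6360
Element Dv pattern (n=1): 0.2268 : 0.7732
Convolve the two distributions (both contribute in 2-u steps):
  M: 0.3640×0.2268 = 0.082555
  M+2: 0.3640×0.7732 + 0.6360×0.2268 = 0.425690
  M+4: 0.6360×0.7732 = 0.491755
Scale to base peak (0.491755) = 100: 16.79 : 86.57 : 100.00

16.79 : 86.57 : 100.00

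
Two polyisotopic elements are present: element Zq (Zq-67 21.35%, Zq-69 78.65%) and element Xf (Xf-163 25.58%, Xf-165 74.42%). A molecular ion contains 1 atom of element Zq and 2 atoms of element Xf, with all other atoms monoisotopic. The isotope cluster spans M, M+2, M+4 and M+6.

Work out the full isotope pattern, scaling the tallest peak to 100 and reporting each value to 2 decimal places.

Element Zq pattern (n=1): 0.2135 : 0.7865
Element Xf pattern (n=2): 0.06543364 : 0.38073272 : 0.55383364
Convolve the two distributions (both contribute in 2-u steps):
  M: 0.2135×0.06543364 = 0.013970
  M+2: 0.2135×0.38073272 + 0.7865×0.06543364 = 0.132750
  M+4: 0.2135×0.55383364 + 0.7865×0.38073272 = 0.417690
  M+6: 0.7865×0.55383364 = 0.435590
Scale to base peak (0.435590) = 100: 3.21 : 30.48 : 95.89 : 100.00

3.21 : 30.48 : 95.89 : 100.00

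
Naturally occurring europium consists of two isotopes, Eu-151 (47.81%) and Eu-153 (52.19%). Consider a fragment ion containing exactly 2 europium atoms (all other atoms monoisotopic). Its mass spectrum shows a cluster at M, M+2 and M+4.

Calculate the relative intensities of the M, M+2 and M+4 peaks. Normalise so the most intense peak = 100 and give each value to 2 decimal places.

The 2 Eu atoms are independent, so intensities follow the terms of (0.4781 + 0.5219)^2.
P(M) = 0.4781^2 = 0.228580
P(M+2) = 2 × 0.4781^1 × 0.5219^1 = 0.499041
P(M+4) = 0.5219^2 = 0.272380
The M+2 peak is largest (0.499041); scaling to 100 gives 45.80 : 100.00 : 54.58.

45.80 : 100.00 : 54.58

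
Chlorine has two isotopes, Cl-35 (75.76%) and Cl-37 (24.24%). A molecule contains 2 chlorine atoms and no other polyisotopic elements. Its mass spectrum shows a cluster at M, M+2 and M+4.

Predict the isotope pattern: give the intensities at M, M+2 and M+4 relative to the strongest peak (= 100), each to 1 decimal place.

Expanding (0.7576 + 0.2424)^2:
P(M) = 0.7576^2 = 0.573958
P(M+2) = 2 × 0.7576^1 × 0.2424^1 = 0.367284
P(M+4) = 0.2424^2 = 0.058758
The M peak is largest (0.573958); scaling to 100 gives 100.0 : 64.0 : 10.2.

100.0 : 64.0 : 10.2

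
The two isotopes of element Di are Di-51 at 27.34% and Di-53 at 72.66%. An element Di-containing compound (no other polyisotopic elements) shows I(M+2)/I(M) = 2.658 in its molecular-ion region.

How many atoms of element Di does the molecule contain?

1

With n Di atoms, P(M+2)/P(M) = C(n,1)·p^(n−1)q / p^n = n·q/p = n · 0.7266/0.2734.
n = 2.658 × 0.2734/0.7266 = 1.00 ≈ 1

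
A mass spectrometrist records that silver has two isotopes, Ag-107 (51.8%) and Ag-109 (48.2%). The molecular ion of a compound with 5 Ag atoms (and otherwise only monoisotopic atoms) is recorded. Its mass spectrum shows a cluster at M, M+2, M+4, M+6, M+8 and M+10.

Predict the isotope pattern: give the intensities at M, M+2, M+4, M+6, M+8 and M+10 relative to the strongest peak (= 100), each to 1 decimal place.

The 5 Ag atoms are independent, so intensities follow the terms of (0.518 + 0.482)^5.
P(M) = 0.518^5 = 0.037295
P(M+2) = 5 × 0.518^4 × 0.482^1 = 0.173515
P(M+4) = 10 × 0.518^3 × 0.482^2 = 0.322911
P(M+6) = 10 × 0.518^2 × 0.482^3 = 0.300470
P(M+8) = 5 × 0.518^1 × 0.482^4 = 0.139794
P(M+10) = 0.482^5 = 0.026016
The M+4 peak is largest (0.322911); scaling to 100 gives 11.5 : 53.7 : 100.0 : 93.1 : 43.3 : 8.1.

11.5 : 53.7 : 100.0 : 93.1 : 43.3 : 8.1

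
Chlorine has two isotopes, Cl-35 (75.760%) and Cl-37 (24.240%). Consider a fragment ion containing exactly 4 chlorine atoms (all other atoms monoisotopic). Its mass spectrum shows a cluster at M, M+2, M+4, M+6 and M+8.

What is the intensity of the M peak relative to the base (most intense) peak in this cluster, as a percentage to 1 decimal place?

(0.75760 + 0.24240)^4 gives M 0.3294, M+2 0.4216, M+4 0.2023, M+6 0.0432, M+8 0.0035; the largest is M+2.
P(M+2) = C(4,1) × 0.75760^3 × 0.24240^1 = 4 × 0.4348304 × 0.2424 = 0.421612 (base)
P(M) = C(4,0) × 0.75760^4 × 0.24240^0 = 1 × 0.32942751 × 1.0000 = 0.329428
Relative intensity = 0.329428 / 0.421612 × 100 = 78.1

78.1%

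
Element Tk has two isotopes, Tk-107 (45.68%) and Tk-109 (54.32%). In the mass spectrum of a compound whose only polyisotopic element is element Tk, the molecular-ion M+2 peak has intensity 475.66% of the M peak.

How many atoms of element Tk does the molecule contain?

4

With n Tk atoms, P(M+2)/P(M) = C(n,1)·p^(n−1)q / p^n = n·q/p = n · 0.5432/0.4568.
n = 4.7566 × 0.4568/0.5432 = 4.00 ≈ 4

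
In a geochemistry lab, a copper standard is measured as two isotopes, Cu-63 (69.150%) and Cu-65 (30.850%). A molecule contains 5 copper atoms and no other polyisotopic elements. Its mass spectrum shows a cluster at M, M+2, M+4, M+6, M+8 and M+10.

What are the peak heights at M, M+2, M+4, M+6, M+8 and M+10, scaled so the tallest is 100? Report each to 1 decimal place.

44.8 : 100.0 : 89.2 : 39.8 : 8.9 : 0.8

The 5 Cu atoms are independent, so intensities follow the terms of (0.69150 + 0.30850)^5.
P(M) = 0.69150^5 = 0.158111
P(M+2) = 5 × 0.69150^4 × 0.30850^1 = 0.352691
P(M+4) = 10 × 0.69150^3 × 0.30850^2 = 0.314693
P(M+6) = 10 × 0.69150^2 × 0.30850^3 = 0.140394
P(M+8) = 5 × 0.69150^1 × 0.30850^4 = 0.031317
P(M+10) = 0.30850^5 = 0.002794
The M+2 peak is largest (0.352691); scaling to 100 gives 44.8 : 100.0 : 89.2 : 39.8 : 8.9 : 0.8.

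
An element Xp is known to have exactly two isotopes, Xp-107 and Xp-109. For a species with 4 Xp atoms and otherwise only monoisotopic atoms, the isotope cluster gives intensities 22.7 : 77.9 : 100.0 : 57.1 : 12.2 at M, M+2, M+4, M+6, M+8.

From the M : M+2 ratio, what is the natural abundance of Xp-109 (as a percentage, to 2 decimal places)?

46.18%

Write p for the Xp-107 fraction. I(M+2)/I(M) = [C(4,1)·p^3·(1−p)] / p^4 = 4·(1−p)/p = 77.9/22.7 = 3.4317
(1−p)/p = 3.4317/4 = 0.8579  ⇒  p = 1/(1 + 0.8579) = 0.5382
Xp-107: 53.82%, Xp-109: 46.18%.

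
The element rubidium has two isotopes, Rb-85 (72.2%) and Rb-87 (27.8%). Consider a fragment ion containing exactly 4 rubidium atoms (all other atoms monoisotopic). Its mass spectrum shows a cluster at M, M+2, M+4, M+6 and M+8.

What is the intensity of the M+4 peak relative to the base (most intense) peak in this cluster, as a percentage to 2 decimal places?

(0.722 + 0.278)^4 gives M 0.2717, M+2 0.4185, M+4 0.2417, M+6 0.0620, M+8 0.0060; the largest is M+2.
P(M+2) = C(4,1) × 0.722^3 × 0.278^1 = 4 × 0.37636705 × 0.2780 = 0.418520 (base)
P(M+4) = C(4,2) × 0.722^2 × 0.278^2 = 6 × 0.521284 × 0.077284 = 0.241721
Relative intensity = 0.241721 / 0.418520 × 100 = 57.76

57.76%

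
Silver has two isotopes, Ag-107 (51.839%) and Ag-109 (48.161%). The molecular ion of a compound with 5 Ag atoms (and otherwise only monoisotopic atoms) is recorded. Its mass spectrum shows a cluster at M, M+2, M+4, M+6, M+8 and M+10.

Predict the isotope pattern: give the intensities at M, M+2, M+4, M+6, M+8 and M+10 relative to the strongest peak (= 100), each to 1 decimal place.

Expanding (0.51839 + 0.48161)^5:
P(M) = 0.51839^5 = 0.037435
P(M+2) = 5 × 0.51839^4 × 0.48161^1 = 0.173897
P(M+4) = 10 × 0.51839^3 × 0.48161^2 = 0.323118
P(M+6) = 10 × 0.51839^2 × 0.48161^3 = 0.300192
P(M+8) = 5 × 0.51839^1 × 0.48161^4 = 0.139447
P(M+10) = 0.48161^5 = 0.025911
The M+4 peak is largest (0.323118); scaling to 100 gives 11.6 : 53.8 : 100.0 : 92.9 : 43.2 : 8.0.

11.6 : 53.8 : 100.0 : 92.9 : 43.2 : 8.0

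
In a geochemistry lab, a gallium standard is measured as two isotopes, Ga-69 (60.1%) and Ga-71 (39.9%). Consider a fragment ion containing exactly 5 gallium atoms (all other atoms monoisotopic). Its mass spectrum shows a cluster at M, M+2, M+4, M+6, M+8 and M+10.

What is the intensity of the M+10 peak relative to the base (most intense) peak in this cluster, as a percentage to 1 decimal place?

(0.601 + 0.399)^5 gives M 0.0784, M+2 0.2603, M+4 0.3456, M+6 0.2294, M+8 0.0762, M+10 0.0101; the largest is M+4.
P(M+4) = C(5,2) × 0.601^3 × 0.399^2 = 10 × 0.2170818 × 0.159201 = 0.345596 (base)
P(M+10) = C(5,5) × 0.601^0 × 0.399^5 = 1 × 1.0000 × 0.01011264 = 0.010113
Relative intensity = 0.010113 / 0.345596 × 100 = 2.9

2.9%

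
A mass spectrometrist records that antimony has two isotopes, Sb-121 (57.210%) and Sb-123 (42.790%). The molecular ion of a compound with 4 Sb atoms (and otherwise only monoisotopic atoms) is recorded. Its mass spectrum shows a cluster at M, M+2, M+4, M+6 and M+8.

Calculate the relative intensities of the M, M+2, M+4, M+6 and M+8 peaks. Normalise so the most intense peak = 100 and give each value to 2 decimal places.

29.79 : 89.13 : 100.00 : 49.86 : 9.32

Each Sb atom is independently Sb-121 (p = 0.57210) or Sb-123 (q = 0.42790); the cluster is the binomial expansion (p + q)^4.
P(M) = 0.57210^4 = 0.107124
P(M+2) = 4 × 0.57210^3 × 0.42790^1 = 0.320493
P(M+4) = 6 × 0.57210^2 × 0.42790^2 = 0.359567
P(M+6) = 4 × 0.57210^1 × 0.42790^3 = 0.179291
P(M+8) = 0.42790^4 = 0.033525
The M+4 peak is largest (0.359567); scaling to 100 gives 29.79 : 89.13 : 100.00 : 49.86 : 9.32.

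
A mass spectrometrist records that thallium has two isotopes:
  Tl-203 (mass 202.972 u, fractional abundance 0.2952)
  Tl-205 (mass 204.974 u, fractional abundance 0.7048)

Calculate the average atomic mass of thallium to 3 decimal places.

Average mass = Σ (abundance × isotope mass) = 0.2952 × 202.972 + 0.7048 × 204.974
= 59.9173 + 144.4657 = 204.3830 u

204.383 u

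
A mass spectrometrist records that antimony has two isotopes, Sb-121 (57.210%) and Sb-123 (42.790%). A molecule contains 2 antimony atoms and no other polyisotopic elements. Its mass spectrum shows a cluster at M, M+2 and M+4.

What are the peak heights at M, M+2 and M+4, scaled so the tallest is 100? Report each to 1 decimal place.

Expanding (0.57210 + 0.42790)^2:
P(M) = 0.57210^2 = 0.327298
P(M+2) = 2 × 0.57210^1 × 0.42790^1 = 0.489603
P(M+4) = 0.42790^2 = 0.183098
The M+2 peak is largest (0.489603); scaling to 100 gives 66.8 : 100.0 : 37.4.

66.8 : 100.0 : 37.4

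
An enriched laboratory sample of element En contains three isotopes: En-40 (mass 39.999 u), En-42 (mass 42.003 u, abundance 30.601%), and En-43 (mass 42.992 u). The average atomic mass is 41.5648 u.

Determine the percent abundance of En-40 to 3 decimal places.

37.573%

Let x and y be the fractions of En-40 and En-43. Then x + y = 1 − 0.30601 = 0.69399 and 39.999x + 42.992y = 41.5648 − 0.30601×42.003 = 28.71146197.
Substituting: 39.999x + 42.992(0.69399 − x) = 28.71146197
(39.999 − 42.992)x = -1.12455611  ⇒  x = 0.37573, y = 0.31826
En-40: 37.573%, En-43: 31.826%.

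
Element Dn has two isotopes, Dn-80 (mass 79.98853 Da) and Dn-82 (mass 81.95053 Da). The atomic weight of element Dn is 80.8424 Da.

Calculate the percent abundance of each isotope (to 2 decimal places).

Dn-80: 56.48%, Dn-82: 43.52%

With x = fraction of Dn-80 (so Dn-82 is 1 − x):
79.98853·x + 81.95053·(1 − x) = 80.8424
(79.98853 − 81.95053)·x = 80.8424 − 81.95053
x = -1.10813 / -1.96200 = 0.56480 → 56.48% Dn-80, 43.52% Dn-82.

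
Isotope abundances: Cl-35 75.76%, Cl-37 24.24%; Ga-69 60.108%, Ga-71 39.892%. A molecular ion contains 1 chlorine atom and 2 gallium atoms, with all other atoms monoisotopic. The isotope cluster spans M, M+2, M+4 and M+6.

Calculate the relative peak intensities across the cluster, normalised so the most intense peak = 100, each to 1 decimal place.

Chlorine pattern (n=1): 0.7576 : 0.2424
Gallium pattern (n=2): 0.36129717 : 0.47956567 : 0.15913717
Convolve the two distributions (both contribute in 2-u steps):
  M: 0.7576×0.36129717 = 0.273719
  M+2: 0.7576×0.47956567 + 0.2424×0.36129717 = 0.450897
  M+4: 0.7576×0.15913717 + 0.2424×0.47956567 = 0.236809
  M+6: 0.2424×0.15913717 = 0.038575
Scale to base peak (0.450897) = 100: 60.7 : 100.0 : 52.5 : 8.6

60.7 : 100.0 : 52.5 : 8.6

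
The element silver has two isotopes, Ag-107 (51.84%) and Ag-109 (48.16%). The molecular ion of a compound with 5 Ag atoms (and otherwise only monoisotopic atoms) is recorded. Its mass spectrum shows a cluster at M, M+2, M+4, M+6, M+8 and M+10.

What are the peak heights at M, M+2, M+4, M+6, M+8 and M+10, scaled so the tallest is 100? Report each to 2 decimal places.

Each Ag atom is independently Ag-107 (p = 0.5184) or Ag-109 (q = 0.4816); the cluster is the binomial expansion (p + q)^5.
P(M) = 0.5184^5 = 0.037439
P(M+2) = 5 × 0.5184^4 × 0.4816^1 = 0.173907
P(M+4) = 10 × 0.5184^3 × 0.4816^2 = 0.323123
P(M+6) = 10 × 0.5184^2 × 0.4816^3 = 0.300185
P(M+8) = 5 × 0.5184^1 × 0.4816^4 = 0.139438
P(M+10) = 0.4816^5 = 0.025908
The M+4 peak is largest (0.323123); scaling to 100 gives 11.59 : 53.82 : 100.00 : 92.90 : 43.15 : 8.02.

11.59 : 53.82 : 100.00 : 92.90 : 43.15 : 8.02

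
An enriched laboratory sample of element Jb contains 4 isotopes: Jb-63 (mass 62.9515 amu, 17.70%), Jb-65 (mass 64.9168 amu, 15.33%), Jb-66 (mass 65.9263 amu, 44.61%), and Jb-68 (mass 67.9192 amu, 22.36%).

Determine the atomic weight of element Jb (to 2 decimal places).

65.69 amu

Average mass = Σ (abundance × isotope mass) = 0.1770 × 62.9515 + 0.1533 × 64.9168 + 0.4461 × 65.9263 + 0.2236 × 67.9192
= 11.14242 + 9.95175 + 29.40972 + 15.18673 = 65.69062 amu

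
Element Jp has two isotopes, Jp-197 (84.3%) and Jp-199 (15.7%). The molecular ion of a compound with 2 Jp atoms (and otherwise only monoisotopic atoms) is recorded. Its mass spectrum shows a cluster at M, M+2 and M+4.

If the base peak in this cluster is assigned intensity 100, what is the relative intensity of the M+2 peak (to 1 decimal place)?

37.2

Term probabilities: M 0.7106, M+2 0.2647, M+4 0.0246. Base peak = M.
P(M) = C(2,0) × 0.843^2 × 0.157^0 = 1 × 0.710649 × 1.0000 = 0.710649 (base)
P(M+2) = C(2,1) × 0.843^1 × 0.157^1 = 2 × 0.8430 × 0.1570 = 0.264702
Relative intensity = 0.264702 / 0.710649 × 100 = 37.2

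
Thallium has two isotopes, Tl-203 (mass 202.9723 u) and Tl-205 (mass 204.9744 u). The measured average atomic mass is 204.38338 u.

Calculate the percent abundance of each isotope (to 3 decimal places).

Tl-203: 29.520%, Tl-205: 70.480%

With x = fraction of Tl-203 (so Tl-205 is 1 − x):
202.9723·x + 204.9744·(1 − x) = 204.38338
(202.9723 − 204.9744)·x = 204.38338 − 204.9744
x = -0.59102 / -2.0021 = 0.29520 → 29.520% Tl-203, 70.480% Tl-205.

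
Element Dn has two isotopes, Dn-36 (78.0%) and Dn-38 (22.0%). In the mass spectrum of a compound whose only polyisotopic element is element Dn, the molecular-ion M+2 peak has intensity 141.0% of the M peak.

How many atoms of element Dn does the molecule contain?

5

The M+2/M ratio from n Dn atoms is n · q/p = n · 0.220/0.780.
n = 1.410 × 0.780/0.220 = 5.00 ≈ 5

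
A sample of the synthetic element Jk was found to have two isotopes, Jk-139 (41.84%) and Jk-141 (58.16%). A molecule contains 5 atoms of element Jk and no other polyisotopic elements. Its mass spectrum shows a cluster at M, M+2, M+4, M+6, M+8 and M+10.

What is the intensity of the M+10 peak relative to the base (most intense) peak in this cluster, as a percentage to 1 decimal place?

Term probabilities: M 0.0128, M+2 0.0891, M+4 0.2478, M+6 0.3444, M+8 0.2394, M+10 0.0665. Base peak = M+6.
P(M+6) = C(5,3) × 0.4184^2 × 0.5816^3 = 10 × 0.17505856 × 0.19673118 = 0.344395 (base)
P(M+10) = C(5,5) × 0.4184^0 × 0.5816^5 = 1 × 1.0000 × 0.06654601 = 0.066546
Relative intensity = 0.066546 / 0.344395 × 100 = 19.3

19.3%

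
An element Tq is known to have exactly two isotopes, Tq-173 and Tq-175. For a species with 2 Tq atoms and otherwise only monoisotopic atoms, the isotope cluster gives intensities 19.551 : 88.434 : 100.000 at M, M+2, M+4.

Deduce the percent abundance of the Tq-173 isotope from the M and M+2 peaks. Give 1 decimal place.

Write p for the Tq-173 fraction. I(M+2)/I(M) = [C(2,1)·p^1·(1−p)] / p^2 = 2·(1−p)/p = 88.434/19.551 = 4.5232
(1−p)/p = 4.5232/2 = 2.2616  ⇒  p = 1/(1 + 2.2616) = 0.3066
Tq-173: 30.7%, Tq-175: 69.3%.

30.7%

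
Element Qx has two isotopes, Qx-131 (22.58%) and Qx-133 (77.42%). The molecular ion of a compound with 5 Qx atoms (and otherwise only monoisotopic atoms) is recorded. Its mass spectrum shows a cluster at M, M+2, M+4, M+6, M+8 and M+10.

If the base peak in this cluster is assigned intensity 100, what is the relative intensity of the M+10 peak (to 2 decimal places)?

68.57

(0.2258 + 0.7742)^5 gives M 0.0006, M+2 0.0101, M+4 0.0690, M+6 0.2366, M+8 0.4056, M+10 0.2781; the largest is M+8.
P(M+8) = C(5,4) × 0.2258^1 × 0.7742^4 = 5 × 0.2258 × 0.35926315 = 0.405608 (base)
P(M+10) = C(5,5) × 0.2258^0 × 0.7742^5 = 1 × 1.0000 × 0.27814153 = 0.278142
Relative intensity = 0.278142 / 0.405608 × 100 = 68.57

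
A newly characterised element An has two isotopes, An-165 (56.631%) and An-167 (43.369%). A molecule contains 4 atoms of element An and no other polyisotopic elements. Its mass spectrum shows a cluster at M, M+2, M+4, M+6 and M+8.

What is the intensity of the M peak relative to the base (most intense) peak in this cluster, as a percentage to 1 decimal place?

28.4%

Binomial terms of (0.56631 + 0.43369)^4: M 0.1029, M+2 0.3151, M+4 0.3619, M+6 0.1848, M+8 0.0354 → M+4 is the base peak.
P(M+4) = C(4,2) × 0.56631^2 × 0.43369^2 = 6 × 0.32070702 × 0.18808702 = 0.361925 (base)
P(M) = C(4,0) × 0.56631^4 × 0.43369^0 = 1 × 0.10285299 × 1.0000 = 0.102853
Relative intensity = 0.102853 / 0.361925 × 100 = 28.4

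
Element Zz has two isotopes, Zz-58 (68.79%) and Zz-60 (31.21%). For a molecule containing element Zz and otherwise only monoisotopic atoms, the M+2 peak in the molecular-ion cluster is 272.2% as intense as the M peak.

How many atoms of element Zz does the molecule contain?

6

With n Zz atoms, P(M+2)/P(M) = C(n,1)·p^(n−1)q / p^n = n·q/p = n · 0.3121/0.6879.
n = 2.722 × 0.6879/0.3121 = 6.00 ≈ 6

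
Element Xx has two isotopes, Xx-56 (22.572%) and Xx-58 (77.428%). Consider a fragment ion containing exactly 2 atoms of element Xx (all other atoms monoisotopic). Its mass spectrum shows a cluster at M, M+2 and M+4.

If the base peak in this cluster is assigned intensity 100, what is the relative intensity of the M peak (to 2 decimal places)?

Binomial terms of (0.22572 + 0.77428)^2: M 0.0509, M+2 0.3495, M+4 0.5995 → M+4 is the base peak.
P(M+4) = C(2,2) × 0.22572^0 × 0.77428^2 = 1 × 1.0000 × 0.59950952 = 0.599510 (base)
P(M) = C(2,0) × 0.22572^2 × 0.77428^0 = 1 × 0.05094952 × 1.0000 = 0.050950
Relative intensity = 0.050950 / 0.599510 × 100 = 8.50

8.50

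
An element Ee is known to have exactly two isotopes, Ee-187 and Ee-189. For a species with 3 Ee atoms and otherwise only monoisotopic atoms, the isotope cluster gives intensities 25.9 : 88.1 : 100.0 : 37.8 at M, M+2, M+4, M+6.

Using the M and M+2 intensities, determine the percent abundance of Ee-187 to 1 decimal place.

Write p for the Ee-187 fraction. I(M+2)/I(M) = [C(3,1)·p^2·(1−p)] / p^3 = 3·(1−p)/p = 88.1/25.9 = 3.4015
(1−p)/p = 3.4015/3 = 1.1338  ⇒  p = 1/(1 + 1.1338) = 0.4686
Ee-187: 46.9%, Ee-189: 53.1%.

46.9%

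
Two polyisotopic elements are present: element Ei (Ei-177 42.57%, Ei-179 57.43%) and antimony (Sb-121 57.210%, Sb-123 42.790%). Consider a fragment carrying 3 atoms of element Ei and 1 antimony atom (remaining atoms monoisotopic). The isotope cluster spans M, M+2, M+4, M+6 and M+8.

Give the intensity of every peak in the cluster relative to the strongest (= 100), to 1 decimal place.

Element Ei pattern (n=3): 0.07714556 : 0.31222478 : 0.42121375 : 0.18941591
Antimony pattern (n=1): 0.5721 : 0.4279
Convolve the two distributions (both contribute in 2-u steps):
  M: 0.07714556×0.5721 = 0.044135
  M+2: 0.07714556×0.4279 + 0.31222478×0.5721 = 0.211634
  M+4: 0.31222478×0.4279 + 0.42121375×0.5721 = 0.374577
  M+6: 0.42121375×0.4279 + 0.18941591×0.5721 = 0.288602
  M+8: 0.18941591×0.4279 = 0.081051
Scale to base peak (0.374577) = 100: 11.8 : 56.5 : 100.0 : 77.0 : 21.6

11.8 : 56.5 : 100.0 : 77.0 : 21.6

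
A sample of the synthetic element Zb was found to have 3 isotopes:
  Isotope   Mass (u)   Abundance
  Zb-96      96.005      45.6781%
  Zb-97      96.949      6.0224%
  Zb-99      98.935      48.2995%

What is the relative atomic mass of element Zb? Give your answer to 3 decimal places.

Average mass = Σ (abundance × isotope mass) = 0.456781 × 96.005 + 0.060224 × 96.949 + 0.482995 × 98.935
= 43.8533 + 5.8387 + 47.7851 = 97.4771 u

97.477 u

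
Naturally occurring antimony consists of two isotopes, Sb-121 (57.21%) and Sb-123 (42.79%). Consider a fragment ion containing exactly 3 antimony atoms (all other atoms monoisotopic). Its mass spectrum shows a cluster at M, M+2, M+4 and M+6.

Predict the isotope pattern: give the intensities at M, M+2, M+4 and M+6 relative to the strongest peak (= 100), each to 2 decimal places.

44.57 : 100.00 : 74.79 : 18.65

The 3 Sb atoms are independent, so intensities follow the terms of (0.5721 + 0.4279)^3.
P(M) = 0.5721^3 = 0.187247
P(M+2) = 3 × 0.5721^2 × 0.4279^1 = 0.420153
P(M+4) = 3 × 0.5721^1 × 0.4279^2 = 0.314252
P(M+6) = 0.4279^3 = 0.078348
The M+2 peak is largest (0.420153); scaling to 100 gives 44.57 : 100.00 : 74.79 : 18.65.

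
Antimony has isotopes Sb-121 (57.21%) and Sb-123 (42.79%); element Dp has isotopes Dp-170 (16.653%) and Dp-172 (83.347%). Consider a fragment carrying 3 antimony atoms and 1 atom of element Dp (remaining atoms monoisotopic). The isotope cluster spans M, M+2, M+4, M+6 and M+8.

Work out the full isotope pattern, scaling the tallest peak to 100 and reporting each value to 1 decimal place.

Antimony pattern (n=3): 0.18724742 : 0.42015297 : 0.3142518 : 0.07834781
Element Dp pattern (n=1): 0.16653 : 0.83347
Convolve the two distributions (both contribute in 2-u steps):
  M: 0.18724742×0.16653 = 0.031182
  M+2: 0.18724742×0.83347 + 0.42015297×0.16653 = 0.226033
  M+4: 0.42015297×0.83347 + 0.3142518×0.16653 = 0.402517
  M+6: 0.3142518×0.83347 + 0.07834781×0.16653 = 0.274967
  M+8: 0.07834781×0.83347 = 0.065301
Scale to base peak (0.402517) = 100: 7.7 : 56.2 : 100.0 : 68.3 : 16.2

7.7 : 56.2 : 100.0 : 68.3 : 16.2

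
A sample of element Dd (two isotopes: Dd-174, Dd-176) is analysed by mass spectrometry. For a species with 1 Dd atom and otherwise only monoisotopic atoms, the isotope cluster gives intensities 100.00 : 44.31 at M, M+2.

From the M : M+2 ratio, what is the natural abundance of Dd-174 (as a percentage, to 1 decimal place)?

If p is the fraction of Dd that is Dd-174, then I(M+2)/I(M) = [C(1,1)·p^0·(1−p)] / p^1 = 1·(1−p)/p = 44.31/100.00 = 0.4431
(1−p)/p = 0.4431/1 = 0.4431  ⇒  p = 1/(1 + 0.4431) = 0.6930
Dd-174: 69.3%, Dd-176: 30.7%.

69.3%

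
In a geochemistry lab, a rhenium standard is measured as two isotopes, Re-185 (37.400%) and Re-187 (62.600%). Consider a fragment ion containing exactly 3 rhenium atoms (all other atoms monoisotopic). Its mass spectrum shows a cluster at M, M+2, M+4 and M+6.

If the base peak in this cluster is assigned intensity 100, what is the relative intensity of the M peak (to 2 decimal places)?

11.90

Binomial terms of (0.37400 + 0.62600)^3: M 0.0523, M+2 0.2627, M+4 0.4397, M+6 0.2453 → M+4 is the base peak.
P(M+4) = C(3,2) × 0.37400^1 × 0.62600^2 = 3 × 0.3740 × 0.391876 = 0.439685 (base)
P(M) = C(3,0) × 0.37400^3 × 0.62600^0 = 1 × 0.05231362 × 1.0000 = 0.052314
Relative intensity = 0.052314 / 0.439685 × 100 = 11.90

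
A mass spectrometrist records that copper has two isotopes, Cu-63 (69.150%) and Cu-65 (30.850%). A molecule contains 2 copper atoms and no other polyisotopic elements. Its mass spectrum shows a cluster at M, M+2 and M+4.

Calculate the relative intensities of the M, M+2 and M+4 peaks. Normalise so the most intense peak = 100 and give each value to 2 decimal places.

100.00 : 89.23 : 19.90

Each Cu atom is independently Cu-63 (p = 0.69150) or Cu-65 (q = 0.30850); the cluster is the binomial expansion (p + q)^2.
P(M) = 0.69150^2 = 0.478172
P(M+2) = 2 × 0.69150^1 × 0.30850^1 = 0.426656
P(M+4) = 0.30850^2 = 0.095172
The M peak is largest (0.478172); scaling to 100 gives 100.00 : 89.23 : 19.90.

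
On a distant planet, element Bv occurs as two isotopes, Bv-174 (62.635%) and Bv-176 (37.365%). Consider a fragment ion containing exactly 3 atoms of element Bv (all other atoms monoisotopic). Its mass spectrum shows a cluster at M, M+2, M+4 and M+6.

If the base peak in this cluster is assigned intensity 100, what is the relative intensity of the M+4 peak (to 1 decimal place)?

(0.62635 + 0.37365)^3 gives M 0.2457, M+2 0.4398, M+4 0.2623, M+6 0.0522; the largest is M+2.
P(M+2) = C(3,1) × 0.62635^2 × 0.37365^1 = 3 × 0.39231432 × 0.37365 = 0.439765 (base)
P(M+4) = C(3,2) × 0.62635^1 × 0.37365^2 = 3 × 0.62635 × 0.13961432 = 0.262342
Relative intensity = 0.262342 / 0.439765 × 100 = 59.7

59.7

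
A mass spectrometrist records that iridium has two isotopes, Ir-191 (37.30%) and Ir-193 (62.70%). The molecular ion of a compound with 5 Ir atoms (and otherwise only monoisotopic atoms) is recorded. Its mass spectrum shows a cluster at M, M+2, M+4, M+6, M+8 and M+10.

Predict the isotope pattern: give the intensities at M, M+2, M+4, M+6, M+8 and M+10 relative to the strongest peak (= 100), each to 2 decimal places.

The 5 Ir atoms are independent, so intensities follow the terms of (0.3730 + 0.6270)^5.
P(M) = 0.3730^5 = 0.007220
P(M+2) = 5 × 0.3730^4 × 0.6270^1 = 0.060684
P(M+4) = 10 × 0.3730^3 × 0.6270^2 = 0.204015
P(M+6) = 10 × 0.3730^2 × 0.6270^3 = 0.342942
P(M+8) = 5 × 0.3730^1 × 0.6270^4 = 0.288237
P(M+10) = 0.6270^5 = 0.096903
The M+6 peak is largest (0.342942); scaling to 100 gives 2.11 : 17.70 : 59.49 : 100.00 : 84.05 : 28.26.

2.11 : 17.70 : 59.49 : 100.00 : 84.05 : 28.26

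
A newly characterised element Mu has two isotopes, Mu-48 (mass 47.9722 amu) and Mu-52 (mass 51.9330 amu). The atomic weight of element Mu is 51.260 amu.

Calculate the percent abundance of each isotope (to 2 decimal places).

Mu-48: 16.99%, Mu-52: 83.01%

Let x be the fractional abundance of Mu-48; then Mu-52 has abundance 1 − x.
47.9722·x + 51.9330·(1 − x) = 51.260
(47.9722 − 51.9330)·x = 51.260 − 51.9330
x = -0.6730 / -3.9608 = 0.16992 → 16.99% Mu-48, 83.01% Mu-52.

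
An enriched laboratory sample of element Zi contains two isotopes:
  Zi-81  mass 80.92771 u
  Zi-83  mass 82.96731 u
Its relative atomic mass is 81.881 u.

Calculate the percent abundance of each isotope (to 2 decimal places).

Zi-81: 53.26%, Zi-83: 46.74%

With x = fraction of Zi-81 (so Zi-83 is 1 − x):
80.92771·x + 82.96731·(1 − x) = 81.881
(80.92771 − 82.96731)·x = 81.881 − 82.96731
x = -1.08631 / -2.03960 = 0.53261 → 53.26% Zi-81, 46.74% Zi-83.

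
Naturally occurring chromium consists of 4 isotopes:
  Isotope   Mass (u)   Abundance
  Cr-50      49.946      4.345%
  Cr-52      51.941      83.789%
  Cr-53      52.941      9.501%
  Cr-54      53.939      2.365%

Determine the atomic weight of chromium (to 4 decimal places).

Average mass = Σ (abundance × isotope mass) = 0.04345 × 49.946 + 0.83789 × 51.941 + 0.09501 × 52.941 + 0.02365 × 53.939
= 2.17015 + 43.52084 + 5.02992 + 1.27566 = 51.99657 u

51.9966 u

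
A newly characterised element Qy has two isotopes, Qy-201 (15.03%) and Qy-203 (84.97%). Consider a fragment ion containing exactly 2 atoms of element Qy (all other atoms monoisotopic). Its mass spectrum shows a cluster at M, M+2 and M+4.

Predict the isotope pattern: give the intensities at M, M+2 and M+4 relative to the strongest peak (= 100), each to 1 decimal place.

3.1 : 35.4 : 100.0

Expanding (0.1503 + 0.8497)^2:
P(M) = 0.1503^2 = 0.022590
P(M+2) = 2 × 0.1503^1 × 0.8497^1 = 0.255420
P(M+4) = 0.8497^2 = 0.721990
The M+4 peak is largest (0.721990); scaling to 100 gives 3.1 : 35.4 : 100.0.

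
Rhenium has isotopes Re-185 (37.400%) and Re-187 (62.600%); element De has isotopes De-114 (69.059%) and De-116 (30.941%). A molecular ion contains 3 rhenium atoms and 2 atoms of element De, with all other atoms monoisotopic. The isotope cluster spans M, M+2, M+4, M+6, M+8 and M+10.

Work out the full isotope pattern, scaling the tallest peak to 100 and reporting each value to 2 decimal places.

7.56 : 44.73 : 99.07 : 100.00 : 44.52 : 7.12

Rhenium pattern (n=3): 0.05231362 : 0.26268713 : 0.43968487 : 0.24531438
Element De pattern (n=2): 0.47691455 : 0.4273509 : 0.09573455
Convolve the two distributions (both contribute in 2-u steps):
  M: 0.05231362×0.47691455 = 0.024949
  M+2: 0.05231362×0.4273509 + 0.26268713×0.47691455 = 0.147636
  M+4: 0.05231362×0.09573455 + 0.26268713×0.4273509 + 0.43968487×0.47691455 = 0.326960
  M+6: 0.26268713×0.09573455 + 0.43968487×0.4273509 + 0.24531438×0.47691455 = 0.330042
  M+8: 0.43968487×0.09573455 + 0.24531438×0.4273509 = 0.146928
  M+10: 0.24531438×0.09573455 = 0.023485
Scale to base peak (0.330042) = 100: 7.56 : 44.73 : 99.07 : 100.00 : 44.52 : 7.12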